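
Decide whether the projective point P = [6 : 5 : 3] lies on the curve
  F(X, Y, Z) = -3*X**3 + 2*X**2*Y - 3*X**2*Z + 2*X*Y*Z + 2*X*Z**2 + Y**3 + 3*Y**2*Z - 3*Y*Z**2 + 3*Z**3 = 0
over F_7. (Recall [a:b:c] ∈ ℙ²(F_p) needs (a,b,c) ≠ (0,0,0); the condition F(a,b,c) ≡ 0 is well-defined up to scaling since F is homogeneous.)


F(6,5,3) ≡ 0 (mod 7); P is on the curve.

Evaluate F(6, 5, 3) term-by-term (mod 7).
  -3*X**3 ↦ -3·216·1·1 = -648
  2*X**2*Y ↦ 2·36·5·1 = 360
  -3*X**2*Z ↦ -3·36·1·3 = -324
  2*X*Y*Z ↦ 2·6·5·3 = 180
  2*X*Z**2 ↦ 2·6·1·9 = 108
  Y**3 ↦ 1·1·125·1 = 125
  3*Y**2*Z ↦ 3·1·25·3 = 225
  -3*Y*Z**2 ↦ -3·1·5·9 = -135
  3*Z**3 ↦ 3·1·1·27 = 81
Sum: F(6, 5, 3) = (-648) + (360) + (-324) + (180) + (108) + (125) + (225) + (-135) + (81) = -28.
Reducing mod 7: -28 ≡ 0 (mod 7).
Since F(a, b, c) ≡ 0 (mod 7), P lies on the curve.


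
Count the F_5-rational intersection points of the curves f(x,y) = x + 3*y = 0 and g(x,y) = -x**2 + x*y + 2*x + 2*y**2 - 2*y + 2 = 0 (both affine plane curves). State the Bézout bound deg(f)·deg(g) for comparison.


Common zeros: {(3, 4)}; count = 1; Bézout bound = 2.

deg(f) = 1, deg(g) = 2, so Bézout bound = 2.
Scan x ∈ F_5. For each x, list the y ∈ F_5 with f(x, y) ≡ 0 and those with g(x, y) ≡ 0 (mod 5); the common zeros in that column are the intersection.
  x = 0: f ≡ 0 at y ∈ {0}; g ≡ 0 at y ∈ ∅; common: ∅.
  x = 1: f ≡ 0 at y ∈ {3}; g ≡ 0 at y ∈ ∅; common: ∅.
  x = 2: f ≡ 0 at y ∈ {1}; g ≡ 0 at y ∈ {2, 3}; common: ∅.
  x = 3: f ≡ 0 at y ∈ {4}; g ≡ 0 at y ∈ {3, 4}; common: {4}.
  x = 4: f ≡ 0 at y ∈ {2}; g ≡ 0 at y ∈ ∅; common: ∅.
Collecting: common zeros = {(3, 4)}, so the count is 1.
Comparison with the Bézout bound: 1 ≤ 2 = deg(f)·deg(g), as expected for curves with no common component (the affine F_5-count falls short of the bound because intersections may lie at infinity, over extension fields, or carry multiplicity).


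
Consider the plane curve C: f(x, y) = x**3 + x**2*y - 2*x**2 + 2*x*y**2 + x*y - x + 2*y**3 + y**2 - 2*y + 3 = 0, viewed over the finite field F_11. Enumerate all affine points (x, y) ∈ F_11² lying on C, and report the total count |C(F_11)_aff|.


Affine F_11-points: {(2, 5), (2, 10), (3, 5), (4, 3), (7, 4), (9, 0), (9, 7), (10, 1), (10, 6), (10, 10)}; count = 10.

For each of the 121 pairs (x, y) ∈ F_11², evaluate f(x, y) mod 11. Record the zeros.
  x = 0: [0↦3, 1↦4, 2↦8, 3↦5, 4↦7, 5↦4, 6↦8, 7↦9, 8↦8, 9↦6, 10↦4]  zeros at y ∈ ∅
  x = 1: [0↦1, 1↦6, 2↦7, 3↦5, 4↦1, 5↦7, 6↦2, 7↦9, 8↦7, 9↦8, 10↦2]  zeros at y ∈ ∅
  x = 2: [0↦1, 1↦1, 2↦1, 3↦2, 4↦5, 5↦0, 6↦10, 7↦3, 8↦2, 9↦8, 10↦0]  zeros at y ∈ {5, 10}
  x = 3: [0↦9, 1↦6, 2↦7, 3↦2, 4↦3, 5↦0, 6↦5, 7↦8, 8↦10, 9↦1, 10↦4]  zeros at y ∈ {5}
  x = 4: [0↦9, 1↦5, 2↦9, 3↦0, 4↦1, 5↦2, 6↦4, 7↦8, 8↦4, 9↦4, 10↦9]  zeros at y ∈ {3}
  x = 5: [0↦7, 1↦4, 2↦2, 3↦2, 4↦5, 5↦1, 6↦2, 7↦9, 8↦1, 9↦1, 10↦10]  zeros at y ∈ ∅
  x = 6: [0↦9, 1↦9, 2↦3, 3↦3, 4↦10, 5↦3, 6↦5, 7↦6, 8↦7, 9↦9, 10↦2]  zeros at y ∈ ∅
  x = 7: [0↦10, 1↦4, 2↦7, 3↦9, 4↦0, 5↦3, 6↦8, 7↦5, 8↦6, 9↦1, 10↦2]  zeros at y ∈ {4}
  x = 8: [0↦5, 1↦6, 2↦9, 3↦4, 4↦3, 5↦7, 6↦6, 7↦1, 8↦4, 9↦5, 10↦5]  zeros at y ∈ ∅
  x = 9: [0↦0, 1↦10, 2↦4, 3↦5, 4↦3, 5↦10, 6↦5, 7↦0, 8↦7, 9↦5, 10↦6]  zeros at y ∈ {0, 7}
  x = 10: [0↦1, 1↦0, 2↦9, 3↦7, 4↦6, 5↦7, 6↦0, 7↦8, 8↦10, 9↦7, 10↦0]  zeros at y ∈ {1, 6, 10}
Collecting zeros: affine points = {(2, 5), (2, 10), (3, 5), (4, 3), (7, 4), (9, 0), (9, 7), (10, 1), (10, 6), (10, 10)}.
Total count |C(F_11)_aff| = 10.


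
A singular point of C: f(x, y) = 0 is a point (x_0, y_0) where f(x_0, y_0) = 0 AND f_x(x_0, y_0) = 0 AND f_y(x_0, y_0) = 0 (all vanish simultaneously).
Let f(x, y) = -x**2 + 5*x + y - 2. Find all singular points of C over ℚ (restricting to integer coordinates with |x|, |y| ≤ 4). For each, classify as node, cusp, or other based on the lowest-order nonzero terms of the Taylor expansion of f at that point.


No singular points in the scanned grid; C is smooth there.

Compute partial derivatives:
  f_x = 5 - 2*x.
  f_y = 1.
f_y = 1 is a nonzero constant, so f_y never vanishes: no point (x, y) can satisfy f = f_x = f_y = 0. In particular no (x, y) ∈ {−4, ..., 4}² is singular; the curve is smooth.


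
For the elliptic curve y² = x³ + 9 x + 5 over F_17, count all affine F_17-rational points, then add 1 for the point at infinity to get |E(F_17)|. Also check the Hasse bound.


Affine points = {(1, 7), (1, 10), (3, 5), (3, 12), (9, 4), (9, 13), (14, 6), (14, 11), (15, 8), (15, 9)}; affine count = 10; |E(F_17)| = 11.

Discriminant check: Δ ∝ 4a³ + 27b² = 4·9³ + 27·5² = 4·729 + 27·25 ≡ 4 (mod 17). Nonzero ⇒ E is nonsingular.
For each x ∈ F_17, compute rhs = x³ + 9·x + 5 mod 17, then count y ∈ F_17 with y² ≡ rhs.
  x = 0: rhs = 5, matching y values: none (0 points).
  x = 1: rhs = 15, matching y values: 7, 10 (2 points).
  x = 2: rhs = 14, matching y values: none (0 points).
  x = 3: rhs = 8, matching y values: 5, 12 (2 points).
  x = 4: rhs = 3, matching y values: none (0 points).
  x = 5: rhs = 5, matching y values: none (0 points).
  x = 6: rhs = 3, matching y values: none (0 points).
  x = 7: rhs = 3, matching y values: none (0 points).
  x = 8: rhs = 11, matching y values: none (0 points).
  x = 9: rhs = 16, matching y values: 4, 13 (2 points).
  x = 10: rhs = 7, matching y values: none (0 points).
  x = 11: rhs = 7, matching y values: none (0 points).
  x = 12: rhs = 5, matching y values: none (0 points).
  x = 13: rhs = 7, matching y values: none (0 points).
  x = 14: rhs = 2, matching y values: 6, 11 (2 points).
  x = 15: rhs = 13, matching y values: 8, 9 (2 points).
  x = 16: rhs = 12, matching y values: none (0 points).
Total affine count: 10.
Full point count |E(F_17)| = 10 + 1 = 11.
Hasse bound: |11 − (17+1)| = |-7| = 7 ≤ 2√17 ≈ 8.2462 ✓.


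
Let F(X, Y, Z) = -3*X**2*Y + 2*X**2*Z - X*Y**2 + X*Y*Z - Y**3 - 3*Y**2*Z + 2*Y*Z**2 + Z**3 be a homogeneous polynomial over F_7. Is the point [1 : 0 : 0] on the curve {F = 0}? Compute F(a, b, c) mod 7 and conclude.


F(1,0,0) ≡ 0 (mod 7); P is on the curve.

Evaluate F(1, 0, 0) term-by-term (mod 7).
  -3*X**2*Y ↦ -3·1·0·1 = 0
  2*X**2*Z ↦ 2·1·1·0 = 0
  -X*Y**2 ↦ -1·1·0·1 = 0
  X*Y*Z ↦ 1·1·0·0 = 0
  -Y**3 ↦ -1·1·0·1 = 0
  -3*Y**2*Z ↦ -3·1·0·0 = 0
  2*Y*Z**2 ↦ 2·1·0·0 = 0
  Z**3 ↦ 1·1·1·0 = 0
Sum: F(1, 0, 0) = (0) + (0) + (0) + (0) + (0) + (0) + (0) + (0) = 0.
Reducing mod 7: 0 ≡ 0 (mod 7).
Since F(a, b, c) ≡ 0 (mod 7), P lies on the curve.


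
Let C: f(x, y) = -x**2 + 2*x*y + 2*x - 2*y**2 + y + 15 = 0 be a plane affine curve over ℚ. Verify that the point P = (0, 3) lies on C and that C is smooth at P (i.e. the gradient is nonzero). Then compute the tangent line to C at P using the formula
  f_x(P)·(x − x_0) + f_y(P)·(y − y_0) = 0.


Tangent line at P: 8*x - 11*y + 33 = 0.

Step 1: f(0, 3) = 0, so P lies on C.
Step 2: partial derivatives
  f_x(x, y) = -2*x + 2*y + 2, f_y(x, y) = 2*x - 4*y + 1.
  f_x(P) = 8, f_y(P) = -11 (gradient nonzero, so P is smooth).
Step 3: tangent line at P: 8·(x − 0) + -11·(y − 3) = 0.
Expanding: 8*x - 11*y + 33 = 0.


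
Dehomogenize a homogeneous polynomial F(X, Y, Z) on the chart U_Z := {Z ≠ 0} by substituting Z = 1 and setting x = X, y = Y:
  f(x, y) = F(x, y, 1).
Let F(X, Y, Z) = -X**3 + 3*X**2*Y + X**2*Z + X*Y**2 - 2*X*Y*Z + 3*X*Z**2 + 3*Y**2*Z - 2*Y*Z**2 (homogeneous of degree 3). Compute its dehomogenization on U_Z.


f(x, y) = -x**3 + 3*x**2*y + x**2 + x*y**2 - 2*x*y + 3*x + 3*y**2 - 2*y

On U_Z we set Z = 1. Each monomial c·X^i·Y^j·Z^k in F becomes c·x^i·y^j·1^k = c·x^i·y^j.
Substituting Z = 1: F(X, Y, 1) = -x**3 + 3*x**2*y + x**2 + x*y**2 - 2*x*y + 3*x + 3*y**2 - 2*y.
Note: deg(f) ≤ deg(F) = 3; strict inequality happens when F is divisible by Z (lost terms).


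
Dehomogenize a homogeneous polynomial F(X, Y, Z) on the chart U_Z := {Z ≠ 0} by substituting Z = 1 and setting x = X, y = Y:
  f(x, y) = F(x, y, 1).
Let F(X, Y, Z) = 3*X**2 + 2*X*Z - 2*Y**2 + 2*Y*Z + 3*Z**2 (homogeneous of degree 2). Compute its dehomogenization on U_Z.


f(x, y) = 3*x**2 + 2*x - 2*y**2 + 2*y + 3

On U_Z we set Z = 1. Each monomial c·X^i·Y^j·Z^k in F becomes c·x^i·y^j·1^k = c·x^i·y^j.
Substituting Z = 1: F(X, Y, 1) = 3*x**2 + 2*x - 2*y**2 + 2*y + 3.
Note: deg(f) ≤ deg(F) = 2; strict inequality happens when F is divisible by Z (lost terms).


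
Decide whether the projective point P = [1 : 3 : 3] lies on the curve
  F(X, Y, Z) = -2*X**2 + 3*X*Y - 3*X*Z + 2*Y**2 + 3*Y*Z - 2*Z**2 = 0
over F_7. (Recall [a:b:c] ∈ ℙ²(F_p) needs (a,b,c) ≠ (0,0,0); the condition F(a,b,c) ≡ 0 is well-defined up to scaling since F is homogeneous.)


F(1,3,3) ≡ 4 (mod 7); P is NOT on the curve.

Evaluate F(1, 3, 3) term-by-term (mod 7).
  -2*X**2 ↦ -2·1·1·1 = -2
  3*X*Y ↦ 3·1·3·1 = 9
  -3*X*Z ↦ -3·1·1·3 = -9
  2*Y**2 ↦ 2·1·9·1 = 18
  3*Y*Z ↦ 3·1·3·3 = 27
  -2*Z**2 ↦ -2·1·1·9 = -18
Sum: F(1, 3, 3) = (-2) + (9) + (-9) + (18) + (27) + (-18) = 25.
Reducing mod 7: 25 ≡ 4 (mod 7).
Since F(a, b, c) ≡ 4 ≠ 0 (mod 7), P does NOT lie on the curve.


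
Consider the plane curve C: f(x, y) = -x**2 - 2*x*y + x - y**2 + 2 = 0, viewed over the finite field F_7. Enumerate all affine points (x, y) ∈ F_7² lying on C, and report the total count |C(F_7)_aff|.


Affine F_7-points: {(0, 3), (0, 4), (2, 0), (2, 3), (5, 2), (6, 0), (6, 2)}; count = 7.

For each of the 49 pairs (x, y) ∈ F_7², evaluate f(x, y) mod 7. Record the zeros.
  x = 0: [0↦2, 1↦1, 2↦5, 3↦0, 4↦0, 5↦5, 6↦1]  zeros at y ∈ {3, 4}
  x = 1: [0↦2, 1↦6, 2↦1, 3↦1, 4↦6, 5↦2, 6↦3]  zeros at y ∈ ∅
  x = 2: [0↦0, 1↦2, 2↦2, 3↦0, 4↦3, 5↦4, 6↦3]  zeros at y ∈ {0, 3}
  x = 3: [0↦3, 1↦3, 2↦1, 3↦4, 4↦5, 5↦4, 6↦1]  zeros at y ∈ ∅
  x = 4: [0↦4, 1↦2, 2↦5, 3↦6, 4↦5, 5↦2, 6↦4]  zeros at y ∈ ∅
  x = 5: [0↦3, 1↦6, 2↦0, 3↦6, 4↦3, 5↦5, 6↦5]  zeros at y ∈ {2}
  x = 6: [0↦0, 1↦1, 2↦0, 3↦4, 4↦6, 5↦6, 6↦4]  zeros at y ∈ {0, 2}
Collecting zeros: affine points = {(0, 3), (0, 4), (2, 0), (2, 3), (5, 2), (6, 0), (6, 2)}.
Total count |C(F_7)_aff| = 7.


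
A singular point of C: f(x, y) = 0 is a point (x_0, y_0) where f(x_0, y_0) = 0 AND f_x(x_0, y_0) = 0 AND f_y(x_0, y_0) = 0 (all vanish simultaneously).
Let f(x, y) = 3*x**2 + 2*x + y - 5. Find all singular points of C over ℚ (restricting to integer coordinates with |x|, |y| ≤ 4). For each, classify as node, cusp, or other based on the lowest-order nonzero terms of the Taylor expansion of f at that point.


No singular points in the scanned grid; C is smooth there.

Compute partial derivatives:
  f_x = 6*x + 2.
  f_y = 1.
f_y = 1 is a nonzero constant, so f_y never vanishes: no point (x, y) can satisfy f = f_x = f_y = 0. In particular no (x, y) ∈ {−4, ..., 4}² is singular; the curve is smooth.


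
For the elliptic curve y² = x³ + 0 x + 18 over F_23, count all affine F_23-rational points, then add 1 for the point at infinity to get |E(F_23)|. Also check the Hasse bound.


Affine points = {(0, 8), (0, 15), (2, 7), (2, 16), (4, 6), (4, 17), (6, 2), (6, 21), (7, 4), (7, 19), (8, 1), (8, 22), (10, 11), (10, 12), (14, 5), (14, 18), (15, 9), (15, 14), (17, 3), (17, 20), (18, 10), (18, 13), (19, 0)}; affine count = 23; |E(F_23)| = 24.

Discriminant check: Δ ∝ 4a³ + 27b² = 4·0³ + 27·18² = 4·0 + 27·324 ≡ 8 (mod 23). Nonzero ⇒ E is nonsingular.
For each x ∈ F_23, compute rhs = x³ + 0·x + 18 mod 23, then count y ∈ F_23 with y² ≡ rhs.
  x = 0: rhs = 18, matching y values: 8, 15 (2 points).
  x = 1: rhs = 19, matching y values: none (0 points).
  x = 2: rhs = 3, matching y values: 7, 16 (2 points).
  x = 3: rhs = 22, matching y values: none (0 points).
  x = 4: rhs = 13, matching y values: 6, 17 (2 points).
  x = 5: rhs = 5, matching y values: none (0 points).
  x = 6: rhs = 4, matching y values: 2, 21 (2 points).
  x = 7: rhs = 16, matching y values: 4, 19 (2 points).
  x = 8: rhs = 1, matching y values: 1, 22 (2 points).
  x = 9: rhs = 11, matching y values: none (0 points).
  x = 10: rhs = 6, matching y values: 11, 12 (2 points).
  x = 11: rhs = 15, matching y values: none (0 points).
  x = 12: rhs = 21, matching y values: none (0 points).
  x = 13: rhs = 7, matching y values: none (0 points).
  x = 14: rhs = 2, matching y values: 5, 18 (2 points).
  x = 15: rhs = 12, matching y values: 9, 14 (2 points).
  x = 16: rhs = 20, matching y values: none (0 points).
  x = 17: rhs = 9, matching y values: 3, 20 (2 points).
  x = 18: rhs = 8, matching y values: 10, 13 (2 points).
  x = 19: rhs = 0, matching y values: 0 (1 points).
  x = 20: rhs = 14, matching y values: none (0 points).
  x = 21: rhs = 10, matching y values: none (0 points).
  x = 22: rhs = 17, matching y values: none (0 points).
Total affine count: 23.
Full point count |E(F_23)| = 23 + 1 = 24.
Hasse bound: |24 − (23+1)| = |0| = 0 ≤ 2√23 ≈ 9.5917 ✓.


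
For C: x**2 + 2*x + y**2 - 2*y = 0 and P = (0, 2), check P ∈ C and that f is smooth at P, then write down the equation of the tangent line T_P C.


Tangent line at P: 2*x + 2*y - 4 = 0.

Step 1: f(0, 2) = 0, so P lies on C.
Step 2: partial derivatives
  f_x(x, y) = 2*x + 2, f_y(x, y) = 2*y - 2.
  f_x(P) = 2, f_y(P) = 2 (gradient nonzero, so P is smooth).
Step 3: tangent line at P: 2·(x − 0) + 2·(y − 2) = 0.
Expanding: 2*x + 2*y - 4 = 0.


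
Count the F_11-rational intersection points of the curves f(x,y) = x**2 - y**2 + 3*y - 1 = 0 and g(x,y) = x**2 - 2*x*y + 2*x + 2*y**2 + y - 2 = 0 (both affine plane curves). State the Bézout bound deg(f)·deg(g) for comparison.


Common zeros: ∅; count = 0; Bézout bound = 4.

deg(f) = 2, deg(g) = 2, so Bézout bound = 4.
Scan x ∈ F_11. For each x, list the y ∈ F_11 with f(x, y) ≡ 0 and those with g(x, y) ≡ 0 (mod 11); the common zeros in that column are the intersection.
  x = 0: f ≡ 0 at y ∈ {5, 9}; g ≡ 0 at y ∈ ∅; common: ∅.
  x = 1: f ≡ 0 at y ∈ {0, 3}; g ≡ 0 at y ∈ {8, 9}; common: ∅.
  x = 2: f ≡ 0 at y ∈ ∅; g ≡ 0 at y ∈ {8, 10}; common: ∅.
  x = 3: f ≡ 0 at y ∈ ∅; g ≡ 0 at y ∈ {2, 6}; common: ∅.
  x = 4: f ≡ 0 at y ∈ {4, 10}; g ≡ 0 at y ∈ {0, 9}; common: ∅.
  x = 5: f ≡ 0 at y ∈ ∅; g ≡ 0 at y ∈ {0, 10}; common: ∅.
  x = 6: f ≡ 0 at y ∈ ∅; g ≡ 0 at y ∈ ∅; common: ∅.
  x = 7: f ≡ 0 at y ∈ {4, 10}; g ≡ 0 at y ∈ {6}; common: ∅.
  x = 8: f ≡ 0 at y ∈ ∅; g ≡ 0 at y ∈ ∅; common: ∅.
  x = 9: f ≡ 0 at y ∈ ∅; g ≡ 0 at y ∈ ∅; common: ∅.
  x = 10: f ≡ 0 at y ∈ {0, 3}; g ≡ 0 at y ∈ {2}; common: ∅.
Collecting: common zeros = ∅, so the count is 0.
Comparison with the Bézout bound: 0 ≤ 4 = deg(f)·deg(g), as expected for curves with no common component (the affine F_11-count falls short of the bound because intersections may lie at infinity, over extension fields, or carry multiplicity).


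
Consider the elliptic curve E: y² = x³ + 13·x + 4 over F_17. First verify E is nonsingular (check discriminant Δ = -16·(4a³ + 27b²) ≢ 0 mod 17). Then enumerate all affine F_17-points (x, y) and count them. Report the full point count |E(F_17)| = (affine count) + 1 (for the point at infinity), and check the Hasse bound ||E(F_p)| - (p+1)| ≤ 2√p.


Affine points = {(0, 2), (0, 15), (1, 1), (1, 16), (2, 2), (2, 15), (3, 6), (3, 11), (4, 1), (4, 16), (6, 3), (6, 14), (7, 8), (7, 9), (8, 5), (8, 12), (9, 0), (11, 4), (11, 13), (12, 1), (12, 16), (15, 2), (15, 15)}; affine count = 23; |E(F_17)| = 24.

Discriminant check: Δ ∝ 4a³ + 27b² = 4·13³ + 27·4² = 4·2197 + 27·16 ≡ 6 (mod 17). Nonzero ⇒ E is nonsingular.
For each x ∈ F_17, compute rhs = x³ + 13·x + 4 mod 17, then count y ∈ F_17 with y² ≡ rhs.
  x = 0: rhs = 4, matching y values: 2, 15 (2 points).
  x = 1: rhs = 1, matching y values: 1, 16 (2 points).
  x = 2: rhs = 4, matching y values: 2, 15 (2 points).
  x = 3: rhs = 2, matching y values: 6, 11 (2 points).
  x = 4: rhs = 1, matching y values: 1, 16 (2 points).
  x = 5: rhs = 7, matching y values: none (0 points).
  x = 6: rhs = 9, matching y values: 3, 14 (2 points).
  x = 7: rhs = 13, matching y values: 8, 9 (2 points).
  x = 8: rhs = 8, matching y values: 5, 12 (2 points).
  x = 9: rhs = 0, matching y values: 0 (1 points).
  x = 10: rhs = 12, matching y values: none (0 points).
  x = 11: rhs = 16, matching y values: 4, 13 (2 points).
  x = 12: rhs = 1, matching y values: 1, 16 (2 points).
  x = 13: rhs = 7, matching y values: none (0 points).
  x = 14: rhs = 6, matching y values: none (0 points).
  x = 15: rhs = 4, matching y values: 2, 15 (2 points).
  x = 16: rhs = 7, matching y values: none (0 points).
Total affine count: 23.
Full point count |E(F_17)| = 23 + 1 = 24.
Hasse bound: |24 − (17+1)| = |6| = 6 ≤ 2√17 ≈ 8.2462 ✓.


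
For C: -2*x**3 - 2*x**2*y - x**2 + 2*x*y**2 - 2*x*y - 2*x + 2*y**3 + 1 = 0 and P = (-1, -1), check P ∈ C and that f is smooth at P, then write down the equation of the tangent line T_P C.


Tangent line at P: -6*x + 10*y + 4 = 0.

Step 1: f(-1, -1) = 0, so P lies on C.
Step 2: partial derivatives
  f_x(x, y) = -6*x**2 - 4*x*y - 2*x + 2*y**2 - 2*y - 2, f_y(x, y) = -2*x**2 + 4*x*y - 2*x + 6*y**2.
  f_x(P) = -6, f_y(P) = 10 (gradient nonzero, so P is smooth).
Step 3: tangent line at P: -6·(x − -1) + 10·(y − -1) = 0.
Expanding: -6*x + 10*y + 4 = 0.


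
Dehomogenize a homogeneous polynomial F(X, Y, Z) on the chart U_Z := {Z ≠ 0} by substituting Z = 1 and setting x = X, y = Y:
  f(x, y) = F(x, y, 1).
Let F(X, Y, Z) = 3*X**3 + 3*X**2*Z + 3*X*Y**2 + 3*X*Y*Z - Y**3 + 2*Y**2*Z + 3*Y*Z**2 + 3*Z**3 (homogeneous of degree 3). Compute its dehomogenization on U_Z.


f(x, y) = 3*x**3 + 3*x**2 + 3*x*y**2 + 3*x*y - y**3 + 2*y**2 + 3*y + 3

On U_Z we set Z = 1. Each monomial c·X^i·Y^j·Z^k in F becomes c·x^i·y^j·1^k = c·x^i·y^j.
Substituting Z = 1: F(X, Y, 1) = 3*x**3 + 3*x**2 + 3*x*y**2 + 3*x*y - y**3 + 2*y**2 + 3*y + 3.
Note: deg(f) ≤ deg(F) = 3; strict inequality happens when F is divisible by Z (lost terms).


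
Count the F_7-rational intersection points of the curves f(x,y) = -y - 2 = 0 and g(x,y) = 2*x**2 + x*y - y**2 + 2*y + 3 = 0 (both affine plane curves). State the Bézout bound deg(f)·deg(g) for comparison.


Common zeros: {(3, 5), (5, 5)}; count = 2; Bézout bound = 2.

deg(f) = 1, deg(g) = 2, so Bézout bound = 2.
Scan x ∈ F_7. For each x, list the y ∈ F_7 with f(x, y) ≡ 0 and those with g(x, y) ≡ 0 (mod 7); the common zeros in that column are the intersection.
  x = 0: f ≡ 0 at y ∈ {5}; g ≡ 0 at y ∈ {3, 6}; common: ∅.
  x = 1: f ≡ 0 at y ∈ {5}; g ≡ 0 at y ∈ {1, 2}; common: ∅.
  x = 2: f ≡ 0 at y ∈ {5}; g ≡ 0 at y ∈ {1, 3}; common: ∅.
  x = 3: f ≡ 0 at y ∈ {5}; g ≡ 0 at y ∈ {0, 5}; common: {5}.
  x = 4: f ≡ 0 at y ∈ {5}; g ≡ 0 at y ∈ {0, 6}; common: ∅.
  x = 5: f ≡ 0 at y ∈ {5}; g ≡ 0 at y ∈ {2, 5}; common: {5}.
  x = 6: f ≡ 0 at y ∈ {5}; g ≡ 0 at y ∈ {4}; common: ∅.
Collecting: common zeros = {(3, 5), (5, 5)}, so the count is 2.
Comparison with the Bézout bound: 2 ≤ 2 = deg(f)·deg(g), as expected for curves with no common component (the bound is attained).


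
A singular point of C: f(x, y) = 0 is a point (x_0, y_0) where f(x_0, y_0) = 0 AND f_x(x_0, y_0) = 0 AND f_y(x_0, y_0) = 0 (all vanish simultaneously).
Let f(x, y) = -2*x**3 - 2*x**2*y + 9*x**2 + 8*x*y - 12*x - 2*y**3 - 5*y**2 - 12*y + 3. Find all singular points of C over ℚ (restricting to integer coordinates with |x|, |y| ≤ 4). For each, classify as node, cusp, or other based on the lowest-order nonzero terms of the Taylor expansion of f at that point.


Singular points: {(2, -1)}; classification: node.

Compute partial derivatives:
  f_x = -6*x**2 - 4*x*y + 18*x + 8*y - 12.
  f_y = -2*x**2 + 8*x - 6*y**2 - 10*y - 12.
Scan x_0 ∈ {−4, ..., 4}. For each x_0, f_y(x_0, y) is a polynomial in y; find its integer roots y ∈ {−4, ..., 4}, then test f_x and f at those candidates.
  x = -4: f_y(-4, y) = -6*y**2 - 10*y - 76; no integer root y with |y| ≤ 4.
  x = -3: f_y(-3, y) = -6*y**2 - 10*y - 54; no integer root y with |y| ≤ 4.
  x = -2: f_y(-2, y) = -6*y**2 - 10*y - 36; no integer root y with |y| ≤ 4.
  x = -1: f_y(-1, y) = -6*y**2 - 10*y - 22; no integer root y with |y| ≤ 4.
  x = 0: f_y(0, y) = -6*y**2 - 10*y - 12; no integer root y with |y| ≤ 4.
  x = 1: f_y(1, y) = -6*y**2 - 10*y - 6; no integer root y with |y| ≤ 4.
  x = 2: f_y(2, y) = -6*y**2 - 10*y - 4; vanishes at y ∈ {-1}. (2, -1): f_x = 0, f = 0 — SINGULAR.
  x = 3: f_y(3, y) = -6*y**2 - 10*y - 6; no integer root y with |y| ≤ 4.
  x = 4: f_y(4, y) = -6*y**2 - 10*y - 12; no integer root y with |y| ≤ 4.
Only singular point on the grid: (2, -1).
Classify: substitute x = 2 + u, y = -1 + v and expand: f = -2*u**3 - 2*u**2*v - u**2 - 2*v**3 + v**2.
No constant or linear terms (consistent with a singular point). Quadratic part: -u**2 + v**2. Cubic part: -2*u**3 - 2*u**2*v - 2*v**3.
The quadratic part v**2 - u**2 = (v − u)(v + u) splits into two distinct linear factors, so there are two distinct tangent lines y − -1 = ±(x − 2) — this is a node (ordinary double point).
Classification: node.


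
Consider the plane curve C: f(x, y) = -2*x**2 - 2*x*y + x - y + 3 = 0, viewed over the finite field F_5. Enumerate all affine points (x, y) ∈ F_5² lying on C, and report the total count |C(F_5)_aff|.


Affine F_5-points: {(0, 3), (1, 4), (3, 4), (4, 0)}; count = 4.

For each of the 25 pairs (x, y) ∈ F_5², evaluate f(x, y) mod 5. Record the zeros.
  x = 0: [0↦3, 1↦2, 2↦1, 3↦0, 4↦4]  zeros at y ∈ {3}
  x = 1: [0↦2, 1↦4, 2↦1, 3↦3, 4↦0]  zeros at y ∈ {4}
  x = 2: [0↦2, 1↦2, 2↦2, 3↦2, 4↦2]  zeros at y ∈ ∅
  x = 3: [0↦3, 1↦1, 2↦4, 3↦2, 4↦0]  zeros at y ∈ {4}
  x = 4: [0↦0, 1↦1, 2↦2, 3↦3, 4↦4]  zeros at y ∈ {0}
Collecting zeros: affine points = {(0, 3), (1, 4), (3, 4), (4, 0)}.
Total count |C(F_5)_aff| = 4.


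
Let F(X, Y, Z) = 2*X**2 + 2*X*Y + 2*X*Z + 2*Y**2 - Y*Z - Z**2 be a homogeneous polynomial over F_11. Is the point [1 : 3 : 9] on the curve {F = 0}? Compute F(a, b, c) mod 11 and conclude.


F(1,3,9) ≡ 2 (mod 11); P is NOT on the curve.

Evaluate F(1, 3, 9) term-by-term (mod 11).
  2*X**2 ↦ 2·1·1·1 = 2
  2*X*Y ↦ 2·1·3·1 = 6
  2*X*Z ↦ 2·1·1·9 = 18
  2*Y**2 ↦ 2·1·9·1 = 18
  -Y*Z ↦ -1·1·3·9 = -27
  -Z**2 ↦ -1·1·1·81 = -81
Sum: F(1, 3, 9) = (2) + (6) + (18) + (18) + (-27) + (-81) = -64.
Reducing mod 11: -64 ≡ 2 (mod 11).
Since F(a, b, c) ≡ 2 ≠ 0 (mod 11), P does NOT lie on the curve.


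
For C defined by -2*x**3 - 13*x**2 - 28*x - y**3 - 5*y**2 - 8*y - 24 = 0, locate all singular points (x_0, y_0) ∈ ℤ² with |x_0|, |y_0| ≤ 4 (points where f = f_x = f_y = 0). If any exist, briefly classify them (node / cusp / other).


Singular points: {(-2, -2)}; classification: node.

Compute partial derivatives:
  f_x = -6*x**2 - 26*x - 28.
  f_y = -3*y**2 - 10*y - 8.
Scan x_0 ∈ {−4, ..., 4}. For each x_0, f_y(x_0, y) is a polynomial in y; find its integer roots y ∈ {−4, ..., 4}, then test f_x and f at those candidates.
  x = -4: f_y(-4, y) = -3*y**2 - 10*y - 8; vanishes at y ∈ {-2}. (-4, -2): f_x = -20 ≠ 0.
  x = -3: f_y(-3, y) = -3*y**2 - 10*y - 8; vanishes at y ∈ {-2}. (-3, -2): f_x = -4 ≠ 0.
  x = -2: f_y(-2, y) = -3*y**2 - 10*y - 8; vanishes at y ∈ {-2}. (-2, -2): f_x = 0, f = 0 — SINGULAR.
  x = -1: f_y(-1, y) = -3*y**2 - 10*y - 8; vanishes at y ∈ {-2}. (-1, -2): f_x = -8 ≠ 0.
  x = 0: f_y(0, y) = -3*y**2 - 10*y - 8; vanishes at y ∈ {-2}. (0, -2): f_x = -28 ≠ 0.
  x = 1: f_y(1, y) = -3*y**2 - 10*y - 8; vanishes at y ∈ {-2}. (1, -2): f_x = -60 ≠ 0.
  x = 2: f_y(2, y) = -3*y**2 - 10*y - 8; vanishes at y ∈ {-2}. (2, -2): f_x = -104 ≠ 0.
  x = 3: f_y(3, y) = -3*y**2 - 10*y - 8; vanishes at y ∈ {-2}. (3, -2): f_x = -160 ≠ 0.
  x = 4: f_y(4, y) = -3*y**2 - 10*y - 8; vanishes at y ∈ {-2}. (4, -2): f_x = -228 ≠ 0.
Only singular point on the grid: (-2, -2).
Classify: substitute x = -2 + u, y = -2 + v and expand: f = -2*u**3 - u**2 - v**3 + v**2.
No constant or linear terms (consistent with a singular point). Quadratic part: -u**2 + v**2. Cubic part: -2*u**3 - v**3.
The quadratic part v**2 - u**2 = (v − u)(v + u) splits into two distinct linear factors, so there are two distinct tangent lines y − -2 = ±(x − -2) — this is a node (ordinary double point).
Classification: node.


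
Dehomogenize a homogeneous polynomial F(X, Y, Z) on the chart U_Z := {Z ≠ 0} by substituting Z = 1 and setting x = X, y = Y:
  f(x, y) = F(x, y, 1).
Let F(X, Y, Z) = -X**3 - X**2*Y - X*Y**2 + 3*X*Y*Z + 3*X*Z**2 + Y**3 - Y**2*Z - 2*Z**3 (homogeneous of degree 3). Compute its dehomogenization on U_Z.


f(x, y) = -x**3 - x**2*y - x*y**2 + 3*x*y + 3*x + y**3 - y**2 - 2

On U_Z we set Z = 1. Each monomial c·X^i·Y^j·Z^k in F becomes c·x^i·y^j·1^k = c·x^i·y^j.
Substituting Z = 1: F(X, Y, 1) = -x**3 - x**2*y - x*y**2 + 3*x*y + 3*x + y**3 - y**2 - 2.
Note: deg(f) ≤ deg(F) = 3; strict inequality happens when F is divisible by Z (lost terms).


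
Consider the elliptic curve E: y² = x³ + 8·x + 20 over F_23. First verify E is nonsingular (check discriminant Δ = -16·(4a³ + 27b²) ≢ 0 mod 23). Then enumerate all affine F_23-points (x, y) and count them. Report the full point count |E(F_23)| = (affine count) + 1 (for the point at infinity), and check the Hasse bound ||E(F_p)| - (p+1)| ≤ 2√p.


Affine points = {(1, 11), (1, 12), (3, 5), (3, 18), (4, 1), (4, 22), (5, 1), (5, 22), (6, 10), (6, 13), (9, 4), (9, 19), (11, 6), (11, 17), (12, 2), (12, 21), (14, 1), (14, 22), (16, 9), (16, 14), (17, 3), (17, 20), (18, 4), (18, 19), (19, 4), (19, 19)}; affine count = 26; |E(F_23)| = 27.

Discriminant check: Δ ∝ 4a³ + 27b² = 4·8³ + 27·20² = 4·512 + 27·400 ≡ 14 (mod 23). Nonzero ⇒ E is nonsingular.
For each x ∈ F_23, compute rhs = x³ + 8·x + 20 mod 23, then count y ∈ F_23 with y² ≡ rhs.
  x = 0: rhs = 20, matching y values: none (0 points).
  x = 1: rhs = 6, matching y values: 11, 12 (2 points).
  x = 2: rhs = 21, matching y values: none (0 points).
  x = 3: rhs = 2, matching y values: 5, 18 (2 points).
  x = 4: rhs = 1, matching y values: 1, 22 (2 points).
  x = 5: rhs = 1, matching y values: 1, 22 (2 points).
  x = 6: rhs = 8, matching y values: 10, 13 (2 points).
  x = 7: rhs = 5, matching y values: none (0 points).
  x = 8: rhs = 21, matching y values: none (0 points).
  x = 9: rhs = 16, matching y values: 4, 19 (2 points).
  x = 10: rhs = 19, matching y values: none (0 points).
  x = 11: rhs = 13, matching y values: 6, 17 (2 points).
  x = 12: rhs = 4, matching y values: 2, 21 (2 points).
  x = 13: rhs = 21, matching y values: none (0 points).
  x = 14: rhs = 1, matching y values: 1, 22 (2 points).
  x = 15: rhs = 19, matching y values: none (0 points).
  x = 16: rhs = 12, matching y values: 9, 14 (2 points).
  x = 17: rhs = 9, matching y values: 3, 20 (2 points).
  x = 18: rhs = 16, matching y values: 4, 19 (2 points).
  x = 19: rhs = 16, matching y values: 4, 19 (2 points).
  x = 20: rhs = 15, matching y values: none (0 points).
  x = 21: rhs = 19, matching y values: none (0 points).
  x = 22: rhs = 11, matching y values: none (0 points).
Total affine count: 26.
Full point count |E(F_23)| = 26 + 1 = 27.
Hasse bound: |27 − (23+1)| = |3| = 3 ≤ 2√23 ≈ 9.5917 ✓.


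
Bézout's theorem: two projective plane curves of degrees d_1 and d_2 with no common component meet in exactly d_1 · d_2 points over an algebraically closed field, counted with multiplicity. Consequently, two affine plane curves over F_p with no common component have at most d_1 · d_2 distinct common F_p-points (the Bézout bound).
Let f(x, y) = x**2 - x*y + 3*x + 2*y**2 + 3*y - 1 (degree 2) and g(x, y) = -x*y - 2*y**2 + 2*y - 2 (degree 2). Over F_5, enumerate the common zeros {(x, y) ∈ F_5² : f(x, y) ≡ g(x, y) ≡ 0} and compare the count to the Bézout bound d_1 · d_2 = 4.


Common zeros: {(2, 3)}; count = 1; Bézout bound = 4.

deg(f) = 2, deg(g) = 2, so Bézout bound = 4.
Scan x ∈ F_5. For each x, list the y ∈ F_5 with f(x, y) ≡ 0 and those with g(x, y) ≡ 0 (mod 5); the common zeros in that column are the intersection.
  x = 0: f ≡ 0 at y ∈ ∅; g ≡ 0 at y ∈ ∅; common: ∅.
  x = 1: f ≡ 0 at y ∈ {2}; g ≡ 0 at y ∈ {4}; common: ∅.
  x = 2: f ≡ 0 at y ∈ {3, 4}; g ≡ 0 at y ∈ {2, 3}; common: {3}.
  x = 3: f ≡ 0 at y ∈ {2, 3}; g ≡ 0 at y ∈ {1}; common: ∅.
  x = 4: f ≡ 0 at y ∈ {4}; g ≡ 0 at y ∈ ∅; common: ∅.
Collecting: common zeros = {(2, 3)}, so the count is 1.
Comparison with the Bézout bound: 1 ≤ 4 = deg(f)·deg(g), as expected for curves with no common component (the affine F_5-count falls short of the bound because intersections may lie at infinity, over extension fields, or carry multiplicity).


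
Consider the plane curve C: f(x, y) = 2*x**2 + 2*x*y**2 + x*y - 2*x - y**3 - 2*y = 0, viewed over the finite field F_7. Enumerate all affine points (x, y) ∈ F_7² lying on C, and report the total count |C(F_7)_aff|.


Affine F_7-points: {(0, 0), (1, 0), (1, 1), (2, 1), (2, 5), (3, 3), (3, 5), (5, 3)}; count = 8.

For each of the 49 pairs (x, y) ∈ F_7², evaluate f(x, y) mod 7. Record the zeros.
  x = 0: [0↦0, 1↦4, 2↦2, 3↦2, 4↦5, 5↦5, 6↦3]  zeros at y ∈ {0}
  x = 1: [0↦0, 1↦0, 2↦5, 3↦2, 4↦6, 5↦4, 6↦4]  zeros at y ∈ {0, 1}
  x = 2: [0↦4, 1↦0, 2↦5, 3↦6, 4↦4, 5↦0, 6↦2]  zeros at y ∈ {1, 5}
  x = 3: [0↦5, 1↦4, 2↦2, 3↦0, 4↦6, 5↦0, 6↦4]  zeros at y ∈ {3, 5}
  x = 4: [0↦3, 1↦5, 2↦3, 3↦5, 4↦5, 5↦4, 6↦3]  zeros at y ∈ ∅
  x = 5: [0↦5, 1↦3, 2↦1, 3↦0, 4↦1, 5↦5, 6↦6]  zeros at y ∈ {3}
  x = 6: [0↦4, 1↦5, 2↦3, 3↦6, 4↦1, 5↦3, 6↦6]  zeros at y ∈ ∅
Collecting zeros: affine points = {(0, 0), (1, 0), (1, 1), (2, 1), (2, 5), (3, 3), (3, 5), (5, 3)}.
Total count |C(F_7)_aff| = 8.


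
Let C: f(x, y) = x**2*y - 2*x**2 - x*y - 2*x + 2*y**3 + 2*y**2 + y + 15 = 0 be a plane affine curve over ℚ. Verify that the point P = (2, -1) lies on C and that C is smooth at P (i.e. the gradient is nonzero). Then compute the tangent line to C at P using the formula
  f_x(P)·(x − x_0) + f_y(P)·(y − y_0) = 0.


Tangent line at P: -13*x + 5*y + 31 = 0.

Step 1: f(2, -1) = 0, so P lies on C.
Step 2: partial derivatives
  f_x(x, y) = 2*x*y - 4*x - y - 2, f_y(x, y) = x**2 - x + 6*y**2 + 4*y + 1.
  f_x(P) = -13, f_y(P) = 5 (gradient nonzero, so P is smooth).
Step 3: tangent line at P: -13·(x − 2) + 5·(y − -1) = 0.
Expanding: -13*x + 5*y + 31 = 0.


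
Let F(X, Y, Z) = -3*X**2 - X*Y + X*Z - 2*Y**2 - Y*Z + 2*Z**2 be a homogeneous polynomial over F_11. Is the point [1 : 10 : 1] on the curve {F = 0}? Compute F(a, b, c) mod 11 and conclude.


F(1,10,1) ≡ 0 (mod 11); P is on the curve.

Evaluate F(1, 10, 1) term-by-term (mod 11).
  -3*X**2 ↦ -3·1·1·1 = -3
  -X*Y ↦ -1·1·10·1 = -10
  X*Z ↦ 1·1·1·1 = 1
  -2*Y**2 ↦ -2·1·100·1 = -200
  -Y*Z ↦ -1·1·10·1 = -10
  2*Z**2 ↦ 2·1·1·1 = 2
Sum: F(1, 10, 1) = (-3) + (-10) + (1) + (-200) + (-10) + (2) = -220.
Reducing mod 11: -220 ≡ 0 (mod 11).
Since F(a, b, c) ≡ 0 (mod 11), P lies on the curve.


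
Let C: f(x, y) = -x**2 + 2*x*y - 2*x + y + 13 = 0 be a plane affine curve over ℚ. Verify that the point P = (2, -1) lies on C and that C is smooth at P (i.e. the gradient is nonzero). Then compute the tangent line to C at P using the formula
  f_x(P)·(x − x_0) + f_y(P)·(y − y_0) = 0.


Tangent line at P: -8*x + 5*y + 21 = 0.

Step 1: f(2, -1) = 0, so P lies on C.
Step 2: partial derivatives
  f_x(x, y) = -2*x + 2*y - 2, f_y(x, y) = 2*x + 1.
  f_x(P) = -8, f_y(P) = 5 (gradient nonzero, so P is smooth).
Step 3: tangent line at P: -8·(x − 2) + 5·(y − -1) = 0.
Expanding: -8*x + 5*y + 21 = 0.


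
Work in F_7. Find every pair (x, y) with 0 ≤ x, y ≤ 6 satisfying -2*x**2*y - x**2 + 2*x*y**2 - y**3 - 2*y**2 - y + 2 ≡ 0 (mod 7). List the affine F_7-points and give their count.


Affine F_7-points: {(0, 4), (1, 3), (2, 4), (3, 0), (4, 0), (4, 1), (4, 5), (5, 5), (6, 1)}; count = 9.

For each of the 49 pairs (x, y) ∈ F_7², evaluate f(x, y) mod 7. Record the zeros.
  x = 0: [0↦2, 1↦5, 2↦5, 3↦3, 4↦0, 5↦4, 6↦2]  zeros at y ∈ {4}
  x = 1: [0↦1, 1↦4, 2↦1, 3↦0, 4↦2, 5↦1, 6↦5]  zeros at y ∈ {3}
  x = 2: [0↦5, 1↦4, 2↦1, 3↦4, 4↦0, 5↦4, 6↦3]  zeros at y ∈ {4}
  x = 3: [0↦0, 1↦5, 2↦5, 3↦1, 4↦1, 5↦6, 6↦3]  zeros at y ∈ {0}
  x = 4: [0↦0, 1↦0, 2↦6, 3↦5, 4↦5, 5↦0, 6↦5]  zeros at y ∈ {0, 1, 5}
  x = 5: [0↦5, 1↦3, 2↦4, 3↦2, 4↦5, 5↦0, 6↦2]  zeros at y ∈ {5}
  x = 6: [0↦1, 1↦0, 2↦6, 3↦6, 4↦1, 5↦6, 6↦1]  zeros at y ∈ {1}
Collecting zeros: affine points = {(0, 4), (1, 3), (2, 4), (3, 0), (4, 0), (4, 1), (4, 5), (5, 5), (6, 1)}.
Total count |C(F_7)_aff| = 9.


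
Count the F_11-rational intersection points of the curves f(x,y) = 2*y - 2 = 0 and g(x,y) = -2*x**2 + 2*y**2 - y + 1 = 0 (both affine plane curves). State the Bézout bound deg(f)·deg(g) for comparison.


Common zeros: {(1, 1), (10, 1)}; count = 2; Bézout bound = 2.

deg(f) = 1, deg(g) = 2, so Bézout bound = 2.
Scan x ∈ F_11. For each x, list the y ∈ F_11 with f(x, y) ≡ 0 and those with g(x, y) ≡ 0 (mod 11); the common zeros in that column are the intersection.
  x = 0: f ≡ 0 at y ∈ {1}; g ≡ 0 at y ∈ {8, 9}; common: ∅.
  x = 1: f ≡ 0 at y ∈ {1}; g ≡ 0 at y ∈ {1, 5}; common: {1}.
  x = 2: f ≡ 0 at y ∈ {1}; g ≡ 0 at y ∈ ∅; common: ∅.
  x = 3: f ≡ 0 at y ∈ {1}; g ≡ 0 at y ∈ {2, 4}; common: ∅.
  x = 4: f ≡ 0 at y ∈ {1}; g ≡ 0 at y ∈ ∅; common: ∅.
  x = 5: f ≡ 0 at y ∈ {1}; g ≡ 0 at y ∈ ∅; common: ∅.
  x = 6: f ≡ 0 at y ∈ {1}; g ≡ 0 at y ∈ ∅; common: ∅.
  x = 7: f ≡ 0 at y ∈ {1}; g ≡ 0 at y ∈ ∅; common: ∅.
  x = 8: f ≡ 0 at y ∈ {1}; g ≡ 0 at y ∈ {2, 4}; common: ∅.
  x = 9: f ≡ 0 at y ∈ {1}; g ≡ 0 at y ∈ ∅; common: ∅.
  x = 10: f ≡ 0 at y ∈ {1}; g ≡ 0 at y ∈ {1, 5}; common: {1}.
Collecting: common zeros = {(1, 1), (10, 1)}, so the count is 2.
Comparison with the Bézout bound: 2 ≤ 2 = deg(f)·deg(g), as expected for curves with no common component (the bound is attained).


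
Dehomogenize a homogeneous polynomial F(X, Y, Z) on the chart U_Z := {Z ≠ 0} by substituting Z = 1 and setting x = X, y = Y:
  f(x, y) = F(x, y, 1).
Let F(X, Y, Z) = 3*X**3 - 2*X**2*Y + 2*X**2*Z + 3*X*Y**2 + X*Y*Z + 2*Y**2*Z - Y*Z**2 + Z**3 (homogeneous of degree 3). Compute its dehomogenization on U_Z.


f(x, y) = 3*x**3 - 2*x**2*y + 2*x**2 + 3*x*y**2 + x*y + 2*y**2 - y + 1

On U_Z we set Z = 1. Each monomial c·X^i·Y^j·Z^k in F becomes c·x^i·y^j·1^k = c·x^i·y^j.
Substituting Z = 1: F(X, Y, 1) = 3*x**3 - 2*x**2*y + 2*x**2 + 3*x*y**2 + x*y + 2*y**2 - y + 1.
Note: deg(f) ≤ deg(F) = 3; strict inequality happens when F is divisible by Z (lost terms).


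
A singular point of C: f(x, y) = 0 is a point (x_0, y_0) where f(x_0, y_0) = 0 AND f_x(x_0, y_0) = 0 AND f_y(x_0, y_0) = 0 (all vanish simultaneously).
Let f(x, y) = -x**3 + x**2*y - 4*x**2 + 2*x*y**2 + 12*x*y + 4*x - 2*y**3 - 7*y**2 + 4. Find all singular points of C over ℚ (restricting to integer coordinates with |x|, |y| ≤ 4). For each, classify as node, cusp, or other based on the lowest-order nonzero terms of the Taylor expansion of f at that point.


Singular points: {(-2, -2)}; classification: cusp.

Compute partial derivatives:
  f_x = -3*x**2 + 2*x*y - 8*x + 2*y**2 + 12*y + 4.
  f_y = x**2 + 4*x*y + 12*x - 6*y**2 - 14*y.
Scan x_0 ∈ {−4, ..., 4}. For each x_0, f_y(x_0, y) is a polynomial in y; find its integer roots y ∈ {−4, ..., 4}, then test f_x and f at those candidates.
  x = -4: f_y(-4, y) = -6*y**2 - 30*y - 32; no integer root y with |y| ≤ 4.
  x = -3: f_y(-3, y) = -6*y**2 - 26*y - 27; no integer root y with |y| ≤ 4.
  x = -2: f_y(-2, y) = -6*y**2 - 22*y - 20; vanishes at y ∈ {-2}. (-2, -2): f_x = 0, f = 0 — SINGULAR.
  x = -1: f_y(-1, y) = -6*y**2 - 18*y - 11; no integer root y with |y| ≤ 4.
  x = 0: f_y(0, y) = -6*y**2 - 14*y; vanishes at y ∈ {0}. (0, 0): f_x = 4 ≠ 0.
  x = 1: f_y(1, y) = -6*y**2 - 10*y + 13; no integer root y with |y| ≤ 4.
  x = 2: f_y(2, y) = -6*y**2 - 6*y + 28; no integer root y with |y| ≤ 4.
  x = 3: f_y(3, y) = -6*y**2 - 2*y + 45; no integer root y with |y| ≤ 4.
  x = 4: f_y(4, y) = -6*y**2 + 2*y + 64; no integer root y with |y| ≤ 4.
Only singular point on the grid: (-2, -2).
Classify: substitute x = -2 + u, y = -2 + v and expand: f = -u**3 + u**2*v + 2*u*v**2 - 2*v**3 + v**2.
No constant or linear terms (consistent with a singular point). Quadratic part: v**2. Cubic part: -u**3 + u**2*v + 2*u*v**2 - 2*v**3.
The quadratic part v**2 is a perfect square, so there is a single (double) tangent line v = 0, i.e. y = -2. Restricting the cubic part to that line (v = 0) leaves -u**3 ≠ 0, so f is not divisible by v and the branch is v² ≈ u**3 to lowest order — this is a cusp.
Classification: cusp.


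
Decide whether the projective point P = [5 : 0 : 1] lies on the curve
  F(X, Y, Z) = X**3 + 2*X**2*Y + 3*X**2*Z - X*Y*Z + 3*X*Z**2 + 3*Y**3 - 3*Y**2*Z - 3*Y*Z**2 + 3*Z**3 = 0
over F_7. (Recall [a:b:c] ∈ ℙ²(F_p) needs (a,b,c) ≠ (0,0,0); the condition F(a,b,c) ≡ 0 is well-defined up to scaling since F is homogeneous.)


F(5,0,1) ≡ 1 (mod 7); P is NOT on the curve.

Evaluate F(5, 0, 1) term-by-term (mod 7).
  X**3 ↦ 1·125·1·1 = 125
  2*X**2*Y ↦ 2·25·0·1 = 0
  3*X**2*Z ↦ 3·25·1·1 = 75
  -X*Y*Z ↦ -1·5·0·1 = 0
  3*X*Z**2 ↦ 3·5·1·1 = 15
  3*Y**3 ↦ 3·1·0·1 = 0
  -3*Y**2*Z ↦ -3·1·0·1 = 0
  -3*Y*Z**2 ↦ -3·1·0·1 = 0
  3*Z**3 ↦ 3·1·1·1 = 3
Sum: F(5, 0, 1) = (125) + (0) + (75) + (0) + (15) + (0) + (0) + (0) + (3) = 218.
Reducing mod 7: 218 ≡ 1 (mod 7).
Since F(a, b, c) ≡ 1 ≠ 0 (mod 7), P does NOT lie on the curve.


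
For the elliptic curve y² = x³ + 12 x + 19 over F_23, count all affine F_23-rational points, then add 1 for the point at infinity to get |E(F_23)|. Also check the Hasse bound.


Affine points = {(1, 3), (1, 20), (3, 6), (3, 17), (4, 4), (4, 19), (6, 10), (6, 13), (7, 3), (7, 20), (8, 11), (8, 12), (10, 9), (10, 14), (13, 7), (13, 16), (15, 3), (15, 20), (16, 11), (16, 12), (18, 8), (18, 15), (20, 5), (20, 18), (22, 11), (22, 12)}; affine count = 26; |E(F_23)| = 27.

Discriminant check: Δ ∝ 4a³ + 27b² = 4·12³ + 27·19² = 4·1728 + 27·361 ≡ 7 (mod 23). Nonzero ⇒ E is nonsingular.
For each x ∈ F_23, compute rhs = x³ + 12·x + 19 mod 23, then count y ∈ F_23 with y² ≡ rhs.
  x = 0: rhs = 19, matching y values: none (0 points).
  x = 1: rhs = 9, matching y values: 3, 20 (2 points).
  x = 2: rhs = 5, matching y values: none (0 points).
  x = 3: rhs = 13, matching y values: 6, 17 (2 points).
  x = 4: rhs = 16, matching y values: 4, 19 (2 points).
  x = 5: rhs = 20, matching y values: none (0 points).
  x = 6: rhs = 8, matching y values: 10, 13 (2 points).
  x = 7: rhs = 9, matching y values: 3, 20 (2 points).
  x = 8: rhs = 6, matching y values: 11, 12 (2 points).
  x = 9: rhs = 5, matching y values: none (0 points).
  x = 10: rhs = 12, matching y values: 9, 14 (2 points).
  x = 11: rhs = 10, matching y values: none (0 points).
  x = 12: rhs = 5, matching y values: none (0 points).
  x = 13: rhs = 3, matching y values: 7, 16 (2 points).
  x = 14: rhs = 10, matching y values: none (0 points).
  x = 15: rhs = 9, matching y values: 3, 20 (2 points).
  x = 16: rhs = 6, matching y values: 11, 12 (2 points).
  x = 17: rhs = 7, matching y values: none (0 points).
  x = 18: rhs = 18, matching y values: 8, 15 (2 points).
  x = 19: rhs = 22, matching y values: none (0 points).
  x = 20: rhs = 2, matching y values: 5, 18 (2 points).
  x = 21: rhs = 10, matching y values: none (0 points).
  x = 22: rhs = 6, matching y values: 11, 12 (2 points).
Total affine count: 26.
Full point count |E(F_23)| = 26 + 1 = 27.
Hasse bound: |27 − (23+1)| = |3| = 3 ≤ 2√23 ≈ 9.5917 ✓.
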